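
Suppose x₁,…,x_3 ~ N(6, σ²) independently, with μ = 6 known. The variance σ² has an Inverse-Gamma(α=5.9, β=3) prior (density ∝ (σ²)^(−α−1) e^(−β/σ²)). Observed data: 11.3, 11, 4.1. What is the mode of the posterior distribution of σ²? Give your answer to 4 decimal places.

σ̂²_MAP = 3.7321

Sum of squared deviations about the known mean: SS = (11.3−6)² + (11−6)² + (4.1−6)² = 56.7.
The Normal likelihood contributes (σ²)^(−n/2) exp(−SS/(2σ²)), so the posterior is Inverse-Gamma(α + n/2, β + SS/2) = Inverse-Gamma(7.4, 31.35).
The mode of Inverse-Gamma(a, b) is b/(a+1) = 31.35/8.4 ≈ 3.7321.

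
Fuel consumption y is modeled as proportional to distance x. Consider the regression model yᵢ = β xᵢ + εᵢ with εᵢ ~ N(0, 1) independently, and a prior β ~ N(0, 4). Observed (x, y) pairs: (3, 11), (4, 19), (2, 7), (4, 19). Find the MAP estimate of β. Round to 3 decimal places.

β̂_MAP = 4.398

log p(β | y) = −Σ(yᵢ − βxᵢ)²/(2·1) − β²/(2·4) + const.
Setting the derivative to zero: Σxᵢ(yᵢ − βxᵢ)/1 − β/4 = 0, so β = Σxᵢyᵢ / (Σxᵢ² + σ²/τ²).
Σxᵢyᵢ = 3·11 + 4·19 + 2·7 + 4·19 = 199; Σxᵢ² = 45; σ²/τ² = 0.25.
β̂_MAP = 199 / (45 + 0.25) = 199/45.25 ≈ 4.398.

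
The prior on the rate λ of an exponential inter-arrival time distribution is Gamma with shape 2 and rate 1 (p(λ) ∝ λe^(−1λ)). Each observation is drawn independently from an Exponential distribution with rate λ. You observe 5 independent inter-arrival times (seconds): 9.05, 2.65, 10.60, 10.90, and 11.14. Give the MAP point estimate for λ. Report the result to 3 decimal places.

λ̂_MAP = 0.132

The Exponential(rate=λ) likelihood is ∝ λ^n e^(−λΣtᵢ). Here n = 5 and Σtᵢ = 9.05 + 2.65 + 10.60 + 10.90 + 11.14 = 44.34.
Posterior ∝ λe^(−1λ) · λ^5e^(−44.34λ) = λ^6e^(−45.34λ), i.e. Gamma(7, 45.34).
Mode = (a−1)/b = 6/45.34 ≈ 0.132.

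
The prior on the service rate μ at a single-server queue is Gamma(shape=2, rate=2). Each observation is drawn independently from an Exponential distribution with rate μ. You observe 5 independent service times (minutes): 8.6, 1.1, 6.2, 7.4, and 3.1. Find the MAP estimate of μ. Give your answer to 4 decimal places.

The Exponential(rate=μ) likelihood is ∝ μ^n e^(−μΣtᵢ). Here n = 5 and Σtᵢ = 8.6 + 1.1 + 6.2 + 7.4 + 3.1 = 26.4.
Posterior ∝ μe^(−2μ) · μ^5e^(−26.4μ) = μ^6e^(−28.4μ), i.e. Gamma(7, 28.4).
Mode = (a−1)/b = 6/28.4 ≈ 0.2113.

μ̂_MAP = 0.2113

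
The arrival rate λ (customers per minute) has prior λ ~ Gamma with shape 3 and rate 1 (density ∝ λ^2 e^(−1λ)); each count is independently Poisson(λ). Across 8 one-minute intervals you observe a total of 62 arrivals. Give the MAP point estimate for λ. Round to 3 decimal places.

λ̂_MAP = 7.111

Σxᵢ = 62, n = 8.
Posterior ∝ λ^2e^(−1λ) · λ^62e^(−8λ) = λ^64e^(−9λ), i.e. Gamma(shape=65, rate=9).
The mode of a Gamma(a, b) with a ≥ 1 (shape–rate) is (a−1)/b = 64/9 ≈ 7.111.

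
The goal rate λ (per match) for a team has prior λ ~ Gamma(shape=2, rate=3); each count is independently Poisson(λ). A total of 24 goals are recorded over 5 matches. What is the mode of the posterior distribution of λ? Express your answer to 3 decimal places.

Σxᵢ = 24, n = 5.
Posterior ∝ λe^(−3λ) · λ^24e^(−5λ) = λ^25e^(−8λ), i.e. Gamma(shape=26, rate=8).
The mode of a Gamma(a, b) with a ≥ 1 (shape–rate) is (a−1)/b = 25/8 ≈ 3.125.

λ̂_MAP = 3.125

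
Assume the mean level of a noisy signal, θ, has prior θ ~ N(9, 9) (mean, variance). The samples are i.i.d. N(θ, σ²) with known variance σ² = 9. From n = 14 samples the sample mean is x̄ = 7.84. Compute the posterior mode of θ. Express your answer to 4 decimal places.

n = 14, x̄ = 7.84.
For a Normal prior and Normal likelihood with known variance, the posterior is Normal; its mode equals its mean, the precision-weighted average.
Prior precision 1/σ₀² = 1/9; data precision n/σ² = 14/9.
θ̂ = ((1/9)·9 + (14/9)·7.84) / (1/9 + 14/9) = (2969/225)/(5/3) = 2969/375 ≈ 7.9173.

θ̂_MAP = 7.9173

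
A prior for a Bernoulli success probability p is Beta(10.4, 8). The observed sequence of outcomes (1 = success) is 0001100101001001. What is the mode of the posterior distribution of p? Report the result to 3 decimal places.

Prior: Beta(10.4, 8).
Data: 6 successes in 16 trials (from the sequence). The binomial likelihood contributes p^6(1−p)^10, so the posterior is Beta(10.4+6, 8+10) = Beta(16.4, 18).
For Beta(a, b) with a, b > 1 the mode is (a−1)/(a+b−2) = 15.4/32.4 ≈ 0.475.

p̂_MAP = 0.475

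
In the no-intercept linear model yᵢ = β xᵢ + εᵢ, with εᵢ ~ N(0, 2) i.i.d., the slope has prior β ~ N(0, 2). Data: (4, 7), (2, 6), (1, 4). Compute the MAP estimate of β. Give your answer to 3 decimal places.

log p(β | y) = −Σ(yᵢ − βxᵢ)²/(2·2) − β²/(2·2) + const.
Setting the derivative to zero: Σxᵢ(yᵢ − βxᵢ)/2 − β/2 = 0, so β = Σxᵢyᵢ / (Σxᵢ² + σ²/τ²).
Σxᵢyᵢ = 4·7 + 2·6 + 1·4 = 44; Σxᵢ² = 21; σ²/τ² = 1.
β̂_MAP = 44 / (21 + 1) = 44/22 ≈ 2.000.

β̂_MAP = 2.000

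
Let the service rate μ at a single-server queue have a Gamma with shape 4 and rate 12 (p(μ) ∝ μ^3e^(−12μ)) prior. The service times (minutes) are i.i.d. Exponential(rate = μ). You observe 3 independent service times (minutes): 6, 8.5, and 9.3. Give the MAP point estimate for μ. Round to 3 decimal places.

The Exponential(rate=μ) likelihood is ∝ μ^n e^(−μΣtᵢ). Here n = 3 and Σtᵢ = 6 + 8.5 + 9.3 = 23.8.
Posterior ∝ μ^3e^(−12μ) · μ^3e^(−23.8μ) = μ^6e^(−35.8μ), i.e. Gamma(7, 35.8).
Mode = (a−1)/b = 6/35.8 ≈ 0.168.

μ̂_MAP = 0.168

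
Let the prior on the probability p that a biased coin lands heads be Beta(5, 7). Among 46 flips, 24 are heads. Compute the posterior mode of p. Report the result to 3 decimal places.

Prior: Beta(5, 7).
Data: 24 successes in 46 trials. The binomial likelihood contributes p^24(1−p)^22, so the posterior is Beta(5+24, 7+22) = Beta(29, 29).
For Beta(a, b) with a, b > 1 the mode is (a−1)/(a+b−2) = 28/56 ≈ 0.500.

p̂_MAP = 0.500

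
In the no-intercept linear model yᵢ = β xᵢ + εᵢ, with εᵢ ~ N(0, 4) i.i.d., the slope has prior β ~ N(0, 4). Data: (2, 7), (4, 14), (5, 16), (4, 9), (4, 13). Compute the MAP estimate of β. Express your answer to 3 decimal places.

β̂_MAP = 3.051

log p(β | y) = −Σ(yᵢ − βxᵢ)²/(2·4) − β²/(2·4) + const.
Setting the derivative to zero: Σxᵢ(yᵢ − βxᵢ)/4 − β/4 = 0, so β = Σxᵢyᵢ / (Σxᵢ² + σ²/τ²).
Σxᵢyᵢ = 2·7 + 4·14 + 5·16 + 4·9 + 4·13 = 238; Σxᵢ² = 77; σ²/τ² = 1.
β̂_MAP = 238 / (77 + 1) = 238/78 ≈ 3.051.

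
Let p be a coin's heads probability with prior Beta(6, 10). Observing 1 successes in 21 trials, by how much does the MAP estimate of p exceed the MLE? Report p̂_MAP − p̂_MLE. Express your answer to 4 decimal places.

Posterior is Beta(7, 30); MAP = (7−1)/(37−2) = 6/35 ≈ 0.17143.
MLE ignores the prior: p̂_MLE = k/n = 1/21 ≈ 0.04762.
Difference = 6/35 − 1/21 = 13/105 ≈ 0.1238.

MAP − MLE = 0.1238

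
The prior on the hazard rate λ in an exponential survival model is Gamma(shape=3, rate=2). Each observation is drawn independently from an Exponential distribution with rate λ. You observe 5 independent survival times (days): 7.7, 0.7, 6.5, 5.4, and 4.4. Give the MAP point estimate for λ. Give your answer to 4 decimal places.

λ̂_MAP = 0.2622

The Exponential(rate=λ) likelihood is ∝ λ^n e^(−λΣtᵢ). Here n = 5 and Σtᵢ = 7.7 + 0.7 + 6.5 + 5.4 + 4.4 = 24.7.
Posterior ∝ λ^2e^(−2λ) · λ^5e^(−24.7λ) = λ^7e^(−26.7λ), i.e. Gamma(8, 26.7).
Mode = (a−1)/b = 7/26.7 ≈ 0.2622.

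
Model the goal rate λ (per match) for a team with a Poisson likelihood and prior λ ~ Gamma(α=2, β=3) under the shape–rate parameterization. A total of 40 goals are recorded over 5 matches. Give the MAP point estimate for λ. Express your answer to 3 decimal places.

Σxᵢ = 40, n = 5.
Posterior ∝ λe^(−3λ) · λ^40e^(−5λ) = λ^41e^(−8λ), i.e. Gamma(shape=42, rate=8).
The mode of a Gamma(a, b) with a ≥ 1 (shape–rate) is (a−1)/b = 41/8 ≈ 5.125.

λ̂_MAP = 5.125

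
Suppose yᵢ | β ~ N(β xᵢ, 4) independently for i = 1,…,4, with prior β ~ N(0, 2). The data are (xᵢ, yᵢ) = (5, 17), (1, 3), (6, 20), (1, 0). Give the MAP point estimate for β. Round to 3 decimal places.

log p(β | y) = −Σ(yᵢ − βxᵢ)²/(2·4) − β²/(2·2) + const.
Setting the derivative to zero: Σxᵢ(yᵢ − βxᵢ)/4 − β/2 = 0, so β = Σxᵢyᵢ / (Σxᵢ² + σ²/τ²).
Σxᵢyᵢ = 5·17 + 1·3 + 6·20 + 1·0 = 208; Σxᵢ² = 63; σ²/τ² = 2.
β̂_MAP = 208 / (63 + 2) = 208/65 ≈ 3.200.

β̂_MAP = 3.200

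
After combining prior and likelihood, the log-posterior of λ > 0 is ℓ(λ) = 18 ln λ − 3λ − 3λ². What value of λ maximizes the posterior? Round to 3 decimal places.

λ̂_MAP = 1.500

ℓ'(λ) = 18/λ − 3 − 6λ. Setting this to zero and multiplying by λ: 6λ² + 3λ − 18 = 0.
λ = (−3 + √(3² + 4·6·18)) / (2·6) = (−3 + √441) / 12 = (−3 + 21)/12 = 3/2.
ℓ''(λ) = −18/λ² − 6 < 0, confirming a maximum.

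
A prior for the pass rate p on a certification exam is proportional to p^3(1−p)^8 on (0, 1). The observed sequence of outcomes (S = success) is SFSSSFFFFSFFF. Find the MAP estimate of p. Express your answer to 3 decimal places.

The prior density ∝ p^3(1−p)^8 is the kernel of Beta(4, 9).
Data: 5 successes in 13 trials (from the sequence). The binomial likelihood contributes p^5(1−p)^8, so the posterior is Beta(4+5, 9+8) = Beta(9, 17).
For Beta(a, b) with a, b > 1 the mode is (a−1)/(a+b−2) = 8/24 ≈ 0.333.

p̂_MAP = 0.333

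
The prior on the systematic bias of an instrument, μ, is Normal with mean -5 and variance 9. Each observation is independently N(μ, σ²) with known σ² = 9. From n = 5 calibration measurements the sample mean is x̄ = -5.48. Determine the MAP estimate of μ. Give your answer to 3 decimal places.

μ̂_MAP = -5.400

n = 5, x̄ = -5.48.
For a Normal prior and Normal likelihood with known variance, the posterior is Normal; its mode equals its mean, the precision-weighted average.
Prior precision 1/σ₀² = 1/9; data precision n/σ² = 5/9.
μ̂ = ((1/9)·(-5) + (5/9)·(-5.48)) / (1/9 + 5/9) = (-3.6)/(2/3) = -5.400.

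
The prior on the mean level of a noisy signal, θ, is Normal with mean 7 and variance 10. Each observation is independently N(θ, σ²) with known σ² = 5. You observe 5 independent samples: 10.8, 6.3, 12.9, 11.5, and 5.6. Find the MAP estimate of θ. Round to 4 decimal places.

θ̂_MAP = 9.2000

n = 5; x̄ = (10.8 + 6.3 + 12.9 + 11.5 + 5.6)/5 = 47.1/5 = 9.42.
For a Normal prior and Normal likelihood with known variance, the posterior is Normal; its mode equals its mean, the precision-weighted average.
Prior precision 1/σ₀² = 1/10 = 0.1; data precision n/σ² = 5/5 = 1.
θ̂ = (0.1·7 + 1·9.42) / (0.1 + 1) = 10.12/1.1 = 9.2000.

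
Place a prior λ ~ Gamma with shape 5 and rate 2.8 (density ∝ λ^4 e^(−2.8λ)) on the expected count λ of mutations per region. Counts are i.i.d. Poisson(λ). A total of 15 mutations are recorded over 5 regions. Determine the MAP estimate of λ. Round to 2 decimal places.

λ̂_MAP = 2.44

Σxᵢ = 15, n = 5.
Posterior ∝ λ^4e^(−2.8λ) · λ^15e^(−5λ) = λ^19e^(−7.8λ), i.e. Gamma(shape=20, rate=7.8).
The mode of a Gamma(a, b) with a ≥ 1 (shape–rate) is (a−1)/b = 19/7.8 ≈ 2.44.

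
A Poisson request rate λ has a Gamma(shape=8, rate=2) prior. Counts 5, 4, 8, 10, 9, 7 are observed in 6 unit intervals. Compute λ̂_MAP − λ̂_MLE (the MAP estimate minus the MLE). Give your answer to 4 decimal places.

Σxᵢ = 43. Posterior is Gamma(51, 8); MAP = (51−1)/8 = 50/8 ≈ 6.25000.
MLE = x̄ = 43/6 ≈ 7.16667.
Difference = 50/8 − 43/6 = -11/12 ≈ -0.9167.

MAP − MLE = -0.9167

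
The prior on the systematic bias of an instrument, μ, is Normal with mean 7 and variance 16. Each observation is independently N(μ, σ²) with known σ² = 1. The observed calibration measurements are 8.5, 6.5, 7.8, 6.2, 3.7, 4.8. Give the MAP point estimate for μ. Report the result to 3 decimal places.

n = 6; x̄ = (8.5 + 6.5 + 7.8 + 6.2 + 3.7 + 4.8)/6 = 37.5/6 = 6.25.
For a Normal prior and Normal likelihood with known variance, the posterior is Normal; its mode equals its mean, the precision-weighted average.
Prior precision 1/σ₀² = 1/16 = 0.0625; data precision n/σ² = 6/1 = 6.
μ̂ = (0.0625·7 + 6·6.25) / (0.0625 + 6) = 37.9375/6.0625 = 607/97 ≈ 6.258.

μ̂_MAP = 6.258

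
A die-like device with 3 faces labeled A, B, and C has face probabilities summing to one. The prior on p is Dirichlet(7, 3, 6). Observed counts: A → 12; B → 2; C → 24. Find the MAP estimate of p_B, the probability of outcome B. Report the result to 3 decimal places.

MAP estimate of p_B = 0.078

The posterior is Dirichlet(αᵢ + nᵢ) = Dirichlet(19, 5, 30).
For a Dirichlet(a₁,…,a_K) with all aᵢ > 1, the mode has j-th component (aⱼ − 1)/(Σaᵢ − K).
Here Σaᵢ = 54 and K = 3, so p_B = (5 − 1)/(54 − 3) = 4/51 ≈ 0.078.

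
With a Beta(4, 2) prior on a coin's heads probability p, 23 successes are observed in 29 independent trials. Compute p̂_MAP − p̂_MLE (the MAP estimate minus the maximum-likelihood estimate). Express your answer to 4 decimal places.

Posterior is Beta(27, 8); MAP = (27−1)/(35−2) = 26/33 ≈ 0.78788.
MLE ignores the prior: p̂_MLE = k/n = 23/29 ≈ 0.79310.
Difference = 26/33 − 23/29 = -5/957 ≈ -0.0052.

MAP − MLE = -0.0052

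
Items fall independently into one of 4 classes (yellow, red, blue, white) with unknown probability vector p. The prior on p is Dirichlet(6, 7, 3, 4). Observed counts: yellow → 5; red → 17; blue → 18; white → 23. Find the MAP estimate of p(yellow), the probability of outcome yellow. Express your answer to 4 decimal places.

The posterior is Dirichlet(αᵢ + nᵢ) = Dirichlet(11, 24, 21, 27).
For a Dirichlet(a₁,…,a_K) with all aᵢ > 1, the mode has j-th component (aⱼ − 1)/(Σaᵢ − K).
Here Σaᵢ = 83 and K = 4, so p(yellow) = (11 − 1)/(83 − 4) = 10/79 ≈ 0.1266.

MAP estimate of p(yellow) = 0.1266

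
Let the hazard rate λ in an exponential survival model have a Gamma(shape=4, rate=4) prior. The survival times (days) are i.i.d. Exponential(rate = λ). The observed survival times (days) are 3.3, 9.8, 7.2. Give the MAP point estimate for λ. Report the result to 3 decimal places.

λ̂_MAP = 0.247

The Exponential(rate=λ) likelihood is ∝ λ^n e^(−λΣtᵢ). Here n = 3 and Σtᵢ = 3.3 + 9.8 + 7.2 = 20.3.
Posterior ∝ λ^3e^(−4λ) · λ^3e^(−20.3λ) = λ^6e^(−24.3λ), i.e. Gamma(7, 24.3).
Mode = (a−1)/b = 6/24.3 ≈ 0.247.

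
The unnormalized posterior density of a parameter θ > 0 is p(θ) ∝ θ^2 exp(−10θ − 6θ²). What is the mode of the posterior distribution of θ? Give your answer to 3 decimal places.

ℓ'(θ) = 2/θ − 10 − 12θ. Setting this to zero and multiplying by θ: 12θ² + 10θ − 2 = 0.
θ = (−10 + √(10² + 4·12·2)) / (2·12) = (−10 + √196) / 24 = (−10 + 14)/24 = 1/6.
ℓ''(θ) = −2/θ² − 12 < 0, confirming a maximum.

θ̂_MAP = 0.167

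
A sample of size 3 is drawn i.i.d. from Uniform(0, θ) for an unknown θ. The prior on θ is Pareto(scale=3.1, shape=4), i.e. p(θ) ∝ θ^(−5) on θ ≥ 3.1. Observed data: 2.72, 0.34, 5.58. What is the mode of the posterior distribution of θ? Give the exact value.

θ̂_MAP = 5.58

The Uniform(0, θ) likelihood is θ^(−n) for θ ≥ max(xᵢ), zero otherwise. Here max(xᵢ) = 5.58.
Posterior ∝ θ^(−5) · θ^(−3) = θ^(−8) on θ ≥ max(3.1, 5.58) = 5.58.
This density is strictly decreasing in θ, so the posterior mode lies at the lower boundary of the support.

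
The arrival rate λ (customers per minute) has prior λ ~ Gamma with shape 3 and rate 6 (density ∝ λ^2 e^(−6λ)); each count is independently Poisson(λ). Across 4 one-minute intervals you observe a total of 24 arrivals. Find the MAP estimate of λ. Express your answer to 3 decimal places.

Σxᵢ = 24, n = 4.
Posterior ∝ λ^2e^(−6λ) · λ^24e^(−4λ) = λ^26e^(−10λ), i.e. Gamma(shape=27, rate=10).
The mode of a Gamma(a, b) with a ≥ 1 (shape–rate) is (a−1)/b = 26/10 ≈ 2.600.

λ̂_MAP = 2.600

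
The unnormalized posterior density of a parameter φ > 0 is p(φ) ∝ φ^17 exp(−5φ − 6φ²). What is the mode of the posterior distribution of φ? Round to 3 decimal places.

φ̂_MAP = 1.000

ℓ'(φ) = 17/φ − 5 − 12φ. Setting this to zero and multiplying by φ: 12φ² + 5φ − 17 = 0.
φ = (−5 + √(5² + 4·12·17)) / (2·12) = (−5 + √841) / 24 = (−5 + 29)/24 = 1.
ℓ''(φ) = −17/φ² − 12 < 0, confirming a maximum.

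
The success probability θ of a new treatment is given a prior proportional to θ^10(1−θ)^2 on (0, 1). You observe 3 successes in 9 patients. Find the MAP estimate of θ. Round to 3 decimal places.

θ̂_MAP = 0.619

The prior density ∝ θ^10(1−θ)^2 is the kernel of Beta(11, 3).
Data: 3 successes in 9 trials. The binomial likelihood contributes θ^3(1−θ)^6, so the posterior is Beta(11+3, 3+6) = Beta(14, 9).
For Beta(a, b) with a, b > 1 the mode is (a−1)/(a+b−2) = 13/21 ≈ 0.619.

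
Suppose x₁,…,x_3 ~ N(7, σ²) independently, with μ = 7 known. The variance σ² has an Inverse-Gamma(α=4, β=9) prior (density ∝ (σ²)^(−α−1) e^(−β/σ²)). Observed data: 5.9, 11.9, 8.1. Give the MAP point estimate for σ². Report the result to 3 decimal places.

Sum of squared deviations about the known mean: SS = (5.9−7)² + (11.9−7)² + (8.1−7)² = 26.43.
The Normal likelihood contributes (σ²)^(−n/2) exp(−SS/(2σ²)), so the posterior is Inverse-Gamma(α + n/2, β + SS/2) = Inverse-Gamma(5.5, 22.215).
The mode of Inverse-Gamma(a, b) is b/(a+1) = 22.215/6.5 ≈ 3.418.

σ̂²_MAP = 3.418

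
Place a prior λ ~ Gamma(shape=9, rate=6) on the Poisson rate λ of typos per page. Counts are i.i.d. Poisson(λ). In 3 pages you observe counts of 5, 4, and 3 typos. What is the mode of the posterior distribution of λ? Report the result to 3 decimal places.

Σxᵢ = 5+4+3 = 12, with n = 3.
Posterior ∝ λ^8e^(−6λ) · λ^12e^(−3λ) = λ^20e^(−9λ), i.e. Gamma(shape=21, rate=9).
The mode of a Gamma(a, b) with a ≥ 1 (shape–rate) is (a−1)/b = 20/9 ≈ 2.222.

λ̂_MAP = 2.222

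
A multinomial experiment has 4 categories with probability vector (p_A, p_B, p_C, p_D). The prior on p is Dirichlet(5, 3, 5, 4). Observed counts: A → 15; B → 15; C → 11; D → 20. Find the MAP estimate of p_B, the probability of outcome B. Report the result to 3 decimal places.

The posterior is Dirichlet(αᵢ + nᵢ) = Dirichlet(20, 18, 16, 24).
For a Dirichlet(a₁,…,a_K) with all aᵢ > 1, the mode has j-th component (aⱼ − 1)/(Σaᵢ − K).
Here Σaᵢ = 78 and K = 4, so p_B = (18 − 1)/(78 − 4) = 17/74 ≈ 0.230.

MAP estimate of p_B = 0.230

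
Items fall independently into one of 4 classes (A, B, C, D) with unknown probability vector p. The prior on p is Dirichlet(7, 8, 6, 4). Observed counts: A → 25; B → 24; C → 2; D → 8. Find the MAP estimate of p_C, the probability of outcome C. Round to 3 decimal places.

The posterior is Dirichlet(αᵢ + nᵢ) = Dirichlet(32, 32, 8, 12).
For a Dirichlet(a₁,…,a_K) with all aᵢ > 1, the mode has j-th component (aⱼ − 1)/(Σaᵢ − K).
Here Σaᵢ = 84 and K = 4, so p_C = (8 − 1)/(84 − 4) = 7/80 ≈ 0.088.

MAP estimate of p_C = 0.088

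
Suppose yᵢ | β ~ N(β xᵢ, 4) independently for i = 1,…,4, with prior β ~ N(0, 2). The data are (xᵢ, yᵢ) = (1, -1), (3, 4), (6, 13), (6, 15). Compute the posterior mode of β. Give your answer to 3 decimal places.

log p(β | y) = −Σ(yᵢ − βxᵢ)²/(2·4) − β²/(2·2) + const.
Setting the derivative to zero: Σxᵢ(yᵢ − βxᵢ)/4 − β/2 = 0, so β = Σxᵢyᵢ / (Σxᵢ² + σ²/τ²).
Σxᵢyᵢ = 1·(-1) + 3·4 + 6·13 + 6·15 = 179; Σxᵢ² = 82; σ²/τ² = 2.
β̂_MAP = 179 / (82 + 2) = 179/84 ≈ 2.131.

β̂_MAP = 2.131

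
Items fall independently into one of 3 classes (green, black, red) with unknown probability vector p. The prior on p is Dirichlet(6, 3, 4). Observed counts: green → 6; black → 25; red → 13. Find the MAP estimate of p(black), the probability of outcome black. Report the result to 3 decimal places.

MAP estimate of p(black) = 0.500

The posterior is Dirichlet(αᵢ + nᵢ) = Dirichlet(12, 28, 17).
For a Dirichlet(a₁,…,a_K) with all aᵢ > 1, the mode has j-th component (aⱼ − 1)/(Σaᵢ − K).
Here Σaᵢ = 57 and K = 3, so p(black) = (28 − 1)/(57 − 3) = 27/54 ≈ 0.500.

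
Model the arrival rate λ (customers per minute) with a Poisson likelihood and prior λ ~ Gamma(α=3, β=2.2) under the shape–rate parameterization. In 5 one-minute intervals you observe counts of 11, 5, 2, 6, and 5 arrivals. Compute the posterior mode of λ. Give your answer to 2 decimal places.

Σxᵢ = 11+5+2+6+5 = 29, with n = 5.
Posterior ∝ λ^2e^(−2.2λ) · λ^29e^(−5λ) = λ^31e^(−7.2λ), i.e. Gamma(shape=32, rate=7.2).
The mode of a Gamma(a, b) with a ≥ 1 (shape–rate) is (a−1)/b = 31/7.2 ≈ 4.31.

λ̂_MAP = 4.31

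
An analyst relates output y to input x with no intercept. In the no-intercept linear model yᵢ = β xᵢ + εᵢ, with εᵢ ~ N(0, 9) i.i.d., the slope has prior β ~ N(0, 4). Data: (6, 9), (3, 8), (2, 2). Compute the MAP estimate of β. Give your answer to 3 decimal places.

β̂_MAP = 1.600

log p(β | y) = −Σ(yᵢ − βxᵢ)²/(2·9) − β²/(2·4) + const.
Setting the derivative to zero: Σxᵢ(yᵢ − βxᵢ)/9 − β/4 = 0, so β = Σxᵢyᵢ / (Σxᵢ² + σ²/τ²).
Σxᵢyᵢ = 6·9 + 3·8 + 2·2 = 82; Σxᵢ² = 49; σ²/τ² = 2.25.
β̂_MAP = 82 / (49 + 2.25) = 82/51.25 ≈ 1.600.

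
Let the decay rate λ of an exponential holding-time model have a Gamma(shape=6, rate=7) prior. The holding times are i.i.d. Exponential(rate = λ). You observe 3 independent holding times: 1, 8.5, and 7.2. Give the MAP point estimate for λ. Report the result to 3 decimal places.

The Exponential(rate=λ) likelihood is ∝ λ^n e^(−λΣtᵢ). Here n = 3 and Σtᵢ = 1 + 8.5 + 7.2 = 16.7.
Posterior ∝ λ^5e^(−7λ) · λ^3e^(−16.7λ) = λ^8e^(−23.7λ), i.e. Gamma(9, 23.7).
Mode = (a−1)/b = 8/23.7 ≈ 0.338.

λ̂_MAP = 0.338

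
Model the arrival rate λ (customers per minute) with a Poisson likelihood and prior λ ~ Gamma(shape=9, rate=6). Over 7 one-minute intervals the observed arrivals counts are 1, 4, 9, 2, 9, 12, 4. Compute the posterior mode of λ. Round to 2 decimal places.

Σxᵢ = 1+4+9+2+9+12+4 = 41, with n = 7.
Posterior ∝ λ^8e^(−6λ) · λ^41e^(−7λ) = λ^49e^(−13λ), i.e. Gamma(shape=50, rate=13).
The mode of a Gamma(a, b) with a ≥ 1 (shape–rate) is (a−1)/b = 49/13 ≈ 3.77.

λ̂_MAP = 3.77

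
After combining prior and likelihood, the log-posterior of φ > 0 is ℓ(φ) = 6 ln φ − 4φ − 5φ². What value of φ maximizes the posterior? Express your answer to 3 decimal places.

φ̂_MAP = 0.600

ℓ'(φ) = 6/φ − 4 − 10φ. Setting this to zero and multiplying by φ: 10φ² + 4φ − 6 = 0.
φ = (−4 + √(4² + 4·10·6)) / (2·10) = (−4 + √256) / 20 = (−4 + 16)/20 = 3/5.
ℓ''(φ) = −6/φ² − 10 < 0, confirming a maximum.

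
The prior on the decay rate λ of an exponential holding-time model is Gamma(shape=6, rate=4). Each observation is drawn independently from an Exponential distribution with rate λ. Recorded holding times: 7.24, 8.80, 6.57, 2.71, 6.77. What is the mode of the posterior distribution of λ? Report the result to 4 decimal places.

λ̂_MAP = 0.2771

The Exponential(rate=λ) likelihood is ∝ λ^n e^(−λΣtᵢ). Here n = 5 and Σtᵢ = 7.24 + 8.80 + 6.57 + 2.71 + 6.77 = 32.09.
Posterior ∝ λ^5e^(−4λ) · λ^5e^(−32.09λ) = λ^10e^(−36.09λ), i.e. Gamma(11, 36.09).
Mode = (a−1)/b = 10/36.09 ≈ 0.2771.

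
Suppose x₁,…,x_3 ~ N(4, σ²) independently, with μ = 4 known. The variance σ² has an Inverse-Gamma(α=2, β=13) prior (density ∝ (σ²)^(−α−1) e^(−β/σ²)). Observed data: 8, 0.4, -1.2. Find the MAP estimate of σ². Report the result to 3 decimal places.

Sum of squared deviations about the known mean: SS = (8−4)² + (0.4−4)² + (-1.2−4)² = 56.
The Normal likelihood contributes (σ²)^(−n/2) exp(−SS/(2σ²)), so the posterior is Inverse-Gamma(α + n/2, β + SS/2) = Inverse-Gamma(3.5, 41).
The mode of Inverse-Gamma(a, b) is b/(a+1) = 41/4.5 ≈ 9.111.

σ̂²_MAP = 9.111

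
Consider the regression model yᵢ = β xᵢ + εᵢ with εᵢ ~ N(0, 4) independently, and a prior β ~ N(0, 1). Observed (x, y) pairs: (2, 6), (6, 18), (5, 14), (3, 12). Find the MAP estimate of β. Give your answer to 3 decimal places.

log p(β | y) = −Σ(yᵢ − βxᵢ)²/(2·4) − β²/(2·1) + const.
Setting the derivative to zero: Σxᵢ(yᵢ − βxᵢ)/4 − β/1 = 0, so β = Σxᵢyᵢ / (Σxᵢ² + σ²/τ²).
Σxᵢyᵢ = 2·6 + 6·18 + 5·14 + 3·12 = 226; Σxᵢ² = 74; σ²/τ² = 4.
β̂_MAP = 226 / (74 + 4) = 226/78 ≈ 2.897.

β̂_MAP = 2.897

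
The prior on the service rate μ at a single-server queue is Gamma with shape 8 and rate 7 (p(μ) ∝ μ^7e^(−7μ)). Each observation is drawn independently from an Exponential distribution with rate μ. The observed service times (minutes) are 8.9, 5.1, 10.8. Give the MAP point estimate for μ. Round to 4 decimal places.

The Exponential(rate=μ) likelihood is ∝ μ^n e^(−μΣtᵢ). Here n = 3 and Σtᵢ = 8.9 + 5.1 + 10.8 = 24.8.
Posterior ∝ μ^7e^(−7μ) · μ^3e^(−24.8μ) = μ^10e^(−31.8μ), i.e. Gamma(11, 31.8).
Mode = (a−1)/b = 10/31.8 ≈ 0.3145.

μ̂_MAP = 0.3145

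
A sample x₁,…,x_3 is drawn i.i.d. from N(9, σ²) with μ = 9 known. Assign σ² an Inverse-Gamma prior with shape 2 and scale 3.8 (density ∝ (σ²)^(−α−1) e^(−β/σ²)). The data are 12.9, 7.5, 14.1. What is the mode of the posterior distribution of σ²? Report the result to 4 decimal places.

Sum of squared deviations about the known mean: SS = (12.9−9)² + (7.5−9)² + (14.1−9)² = 43.47.
The Normal likelihood contributes (σ²)^(−n/2) exp(−SS/(2σ²)), so the posterior is Inverse-Gamma(α + n/2, β + SS/2) = Inverse-Gamma(3.5, 25.535).
The mode of Inverse-Gamma(a, b) is b/(a+1) = 25.535/4.5 ≈ 5.6744.

σ̂²_MAP = 5.6744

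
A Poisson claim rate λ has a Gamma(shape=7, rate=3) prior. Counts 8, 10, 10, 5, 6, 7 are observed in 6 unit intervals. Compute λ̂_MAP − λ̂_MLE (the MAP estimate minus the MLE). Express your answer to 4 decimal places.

MAP − MLE = -1.8889

Σxᵢ = 46. Posterior is Gamma(53, 9); MAP = (53−1)/9 = 52/9 ≈ 5.77778.
MLE = x̄ = 46/6 ≈ 7.66667.
Difference = 52/9 − 46/6 = -17/9 ≈ -1.8889.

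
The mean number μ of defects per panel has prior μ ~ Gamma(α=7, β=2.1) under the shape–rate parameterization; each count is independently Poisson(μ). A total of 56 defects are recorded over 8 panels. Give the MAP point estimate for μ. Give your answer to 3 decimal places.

μ̂_MAP = 6.139

Σxᵢ = 56, n = 8.
Posterior ∝ μ^6e^(−2.1μ) · μ^56e^(−8μ) = μ^62e^(−10.1μ), i.e. Gamma(shape=63, rate=10.1).
The mode of a Gamma(a, b) with a ≥ 1 (shape–rate) is (a−1)/b = 62/10.1 ≈ 6.139.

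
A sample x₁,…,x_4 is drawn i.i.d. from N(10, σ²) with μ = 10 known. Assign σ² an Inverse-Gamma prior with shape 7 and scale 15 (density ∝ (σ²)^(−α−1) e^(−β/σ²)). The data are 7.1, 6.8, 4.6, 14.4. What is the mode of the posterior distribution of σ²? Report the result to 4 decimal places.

σ̂²_MAP = 4.8585

Sum of squared deviations about the known mean: SS = (7.1−10)² + (6.8−10)² + (4.6−10)² + (14.4−10)² = 67.17.
The Normal likelihood contributes (σ²)^(−n/2) exp(−SS/(2σ²)), so the posterior is Inverse-Gamma(α + n/2, β + SS/2) = Inverse-Gamma(9, 48.585).
The mode of Inverse-Gamma(a, b) is b/(a+1) = 48.585/10 ≈ 4.8585.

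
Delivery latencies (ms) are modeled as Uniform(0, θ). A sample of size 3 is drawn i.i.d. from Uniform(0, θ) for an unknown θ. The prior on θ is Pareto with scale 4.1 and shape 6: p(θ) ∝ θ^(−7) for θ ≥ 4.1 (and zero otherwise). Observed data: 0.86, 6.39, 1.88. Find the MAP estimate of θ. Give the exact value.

The Uniform(0, θ) likelihood is θ^(−n) for θ ≥ max(xᵢ), zero otherwise. Here max(xᵢ) = 6.39.
Posterior ∝ θ^(−7) · θ^(−3) = θ^(−10) on θ ≥ max(4.1, 6.39) = 6.39.
This density is strictly decreasing in θ, so the posterior mode lies at the lower boundary of the support.

θ̂_MAP = 6.39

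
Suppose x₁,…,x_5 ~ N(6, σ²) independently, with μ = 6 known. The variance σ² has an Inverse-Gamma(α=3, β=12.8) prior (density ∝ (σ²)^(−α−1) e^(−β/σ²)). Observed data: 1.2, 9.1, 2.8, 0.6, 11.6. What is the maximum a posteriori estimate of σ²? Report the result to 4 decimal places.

σ̂²_MAP = 9.9238

Sum of squared deviations about the known mean: SS = (1.2−6)² + (9.1−6)² + (2.8−6)² + (0.6−6)² + (11.6−6)² = 103.41.
The Normal likelihood contributes (σ²)^(−n/2) exp(−SS/(2σ²)), so the posterior is Inverse-Gamma(α + n/2, β + SS/2) = Inverse-Gamma(5.5, 64.505).
The mode of Inverse-Gamma(a, b) is b/(a+1) = 64.505/6.5 ≈ 9.9238.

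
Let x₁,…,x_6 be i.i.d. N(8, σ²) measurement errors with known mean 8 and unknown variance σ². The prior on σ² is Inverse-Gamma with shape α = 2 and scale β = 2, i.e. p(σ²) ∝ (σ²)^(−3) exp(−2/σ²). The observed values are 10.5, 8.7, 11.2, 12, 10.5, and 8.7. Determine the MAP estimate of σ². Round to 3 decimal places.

Sum of squared deviations about the known mean: SS = (10.5−8)² + (8.7−8)² + (11.2−8)² + (12−8)² + (10.5−8)² + (8.7−8)² = 39.72.
The Normal likelihood contributes (σ²)^(−n/2) exp(−SS/(2σ²)), so the posterior is Inverse-Gamma(α + n/2, β + SS/2) = Inverse-Gamma(5, 21.86).
The mode of Inverse-Gamma(a, b) is b/(a+1) = 21.86/6 ≈ 3.643.

σ̂²_MAP = 3.643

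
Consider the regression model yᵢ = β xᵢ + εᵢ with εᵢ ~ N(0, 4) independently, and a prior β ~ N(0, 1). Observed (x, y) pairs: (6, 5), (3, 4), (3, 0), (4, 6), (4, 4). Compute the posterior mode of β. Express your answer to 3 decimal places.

β̂_MAP = 0.911

log p(β | y) = −Σ(yᵢ − βxᵢ)²/(2·4) − β²/(2·1) + const.
Setting the derivative to zero: Σxᵢ(yᵢ − βxᵢ)/4 − β/1 = 0, so β = Σxᵢyᵢ / (Σxᵢ² + σ²/τ²).
Σxᵢyᵢ = 6·5 + 3·4 + 3·0 + 4·6 + 4·4 = 82; Σxᵢ² = 86; σ²/τ² = 4.
β̂_MAP = 82 / (86 + 4) = 82/90 ≈ 0.911.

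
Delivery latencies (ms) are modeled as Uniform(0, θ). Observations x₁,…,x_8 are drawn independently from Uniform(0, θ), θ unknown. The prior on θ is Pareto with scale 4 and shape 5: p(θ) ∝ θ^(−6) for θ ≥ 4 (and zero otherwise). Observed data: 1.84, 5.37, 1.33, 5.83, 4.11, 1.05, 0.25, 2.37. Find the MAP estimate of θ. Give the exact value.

θ̂_MAP = 5.83

The Uniform(0, θ) likelihood is θ^(−n) for θ ≥ max(xᵢ), zero otherwise. Here max(xᵢ) = 5.83.
Posterior ∝ θ^(−6) · θ^(−8) = θ^(−14) on θ ≥ max(4, 5.83) = 5.83.
This density is strictly decreasing in θ, so the posterior mode lies at the lower boundary of the support.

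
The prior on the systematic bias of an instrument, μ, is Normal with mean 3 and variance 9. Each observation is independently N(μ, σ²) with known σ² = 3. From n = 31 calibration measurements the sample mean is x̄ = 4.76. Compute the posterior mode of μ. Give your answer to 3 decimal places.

n = 31, x̄ = 4.76.
For a Normal prior and Normal likelihood with known variance, the posterior is Normal; its mode equals its mean, the precision-weighted average.
Prior precision 1/σ₀² = 1/9; data precision n/σ² = 31/3.
μ̂ = ((1/9)·3 + (31/3)·4.76) / (1/9 + 31/3) = 49.52/(94/9) = 5571/1175 ≈ 4.741.

μ̂_MAP = 4.741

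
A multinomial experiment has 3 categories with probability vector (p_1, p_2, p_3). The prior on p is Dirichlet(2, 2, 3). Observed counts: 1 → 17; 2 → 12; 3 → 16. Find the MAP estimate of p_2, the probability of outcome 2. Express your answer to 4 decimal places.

The posterior is Dirichlet(αᵢ + nᵢ) = Dirichlet(19, 14, 19).
For a Dirichlet(a₁,…,a_K) with all aᵢ > 1, the mode has j-th component (aⱼ − 1)/(Σaᵢ − K).
Here Σaᵢ = 52 and K = 3, so p_2 = (14 − 1)/(52 − 3) = 13/49 ≈ 0.2653.

MAP estimate: 0.2653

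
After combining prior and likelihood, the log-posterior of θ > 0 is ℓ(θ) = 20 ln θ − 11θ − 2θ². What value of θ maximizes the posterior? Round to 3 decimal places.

θ̂_MAP = 1.250

ℓ'(θ) = 20/θ − 11 − 4θ. Setting this to zero and multiplying by θ: 4θ² + 11θ − 20 = 0.
θ = (−11 + √(11² + 4·4·20)) / (2·4) = (−11 + √441) / 8 = (−11 + 21)/8 = 5/4.
ℓ''(θ) = −20/θ² − 4 < 0, confirming a maximum.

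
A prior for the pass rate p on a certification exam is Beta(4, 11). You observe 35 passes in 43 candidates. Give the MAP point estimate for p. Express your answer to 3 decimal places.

p̂_MAP = 0.679

Prior: Beta(4, 11).
Data: 35 successes in 43 trials. The binomial likelihood contributes p^35(1−p)^8, so the posterior is Beta(4+35, 11+8) = Beta(39, 19).
For Beta(a, b) with a, b > 1 the mode is (a−1)/(a+b−2) = 38/56 ≈ 0.679.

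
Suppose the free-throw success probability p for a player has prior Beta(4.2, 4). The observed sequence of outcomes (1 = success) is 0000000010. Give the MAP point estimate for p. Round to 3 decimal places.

Prior: Beta(4.2, 4).
Data: 1 success in 10 trials (from the sequence). The binomial likelihood contributes p(1−p)^9, so the posterior is Beta(4.2+1, 4+9) = Beta(5.2, 13).
For Beta(a, b) with a, b > 1 the mode is (a−1)/(a+b−2) = 4.2/16.2 ≈ 0.259.

p̂_MAP = 0.259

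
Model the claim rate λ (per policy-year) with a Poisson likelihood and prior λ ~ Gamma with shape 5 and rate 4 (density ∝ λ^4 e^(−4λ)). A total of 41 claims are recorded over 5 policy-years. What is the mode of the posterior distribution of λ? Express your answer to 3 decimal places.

Σxᵢ = 41, n = 5.
Posterior ∝ λ^4e^(−4λ) · λ^41e^(−5λ) = λ^45e^(−9λ), i.e. Gamma(shape=46, rate=9).
The mode of a Gamma(a, b) with a ≥ 1 (shape–rate) is (a−1)/b = 45/9 ≈ 5.000.

λ̂_MAP = 5.000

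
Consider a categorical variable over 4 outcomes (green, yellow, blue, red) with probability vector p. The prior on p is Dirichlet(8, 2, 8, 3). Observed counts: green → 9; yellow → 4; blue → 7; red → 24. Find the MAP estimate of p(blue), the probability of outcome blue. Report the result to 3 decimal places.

MAP estimate of p(blue) = 0.230

The posterior is Dirichlet(αᵢ + nᵢ) = Dirichlet(17, 6, 15, 27).
For a Dirichlet(a₁,…,a_K) with all aᵢ > 1, the mode has j-th component (aⱼ − 1)/(Σaᵢ − K).
Here Σaᵢ = 65 and K = 4, so p(blue) = (15 − 1)/(65 − 4) = 14/61 ≈ 0.230.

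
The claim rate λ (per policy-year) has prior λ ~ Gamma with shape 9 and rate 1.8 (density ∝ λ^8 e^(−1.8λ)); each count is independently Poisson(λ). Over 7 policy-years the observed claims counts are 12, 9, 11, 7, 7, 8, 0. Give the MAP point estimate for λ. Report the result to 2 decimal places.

λ̂_MAP = 7.05

Σxᵢ = 12+9+11+7+7+8+0 = 54, with n = 7.
Posterior ∝ λ^8e^(−1.8λ) · λ^54e^(−7λ) = λ^62e^(−8.8λ), i.e. Gamma(shape=63, rate=8.8).
The mode of a Gamma(a, b) with a ≥ 1 (shape–rate) is (a−1)/b = 62/8.8 ≈ 7.05.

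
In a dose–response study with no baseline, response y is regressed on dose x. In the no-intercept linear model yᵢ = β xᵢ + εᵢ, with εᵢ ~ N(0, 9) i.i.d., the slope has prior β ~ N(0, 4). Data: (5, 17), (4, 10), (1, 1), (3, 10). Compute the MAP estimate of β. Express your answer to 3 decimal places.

log p(β | y) = −Σ(yᵢ − βxᵢ)²/(2·9) − β²/(2·4) + const.
Setting the derivative to zero: Σxᵢ(yᵢ − βxᵢ)/9 − β/4 = 0, so β = Σxᵢyᵢ / (Σxᵢ² + σ²/τ²).
Σxᵢyᵢ = 5·17 + 4·10 + 1·1 + 3·10 = 156; Σxᵢ² = 51; σ²/τ² = 2.25.
β̂_MAP = 156 / (51 + 2.25) = 156/53.25 ≈ 2.930.

β̂_MAP = 2.930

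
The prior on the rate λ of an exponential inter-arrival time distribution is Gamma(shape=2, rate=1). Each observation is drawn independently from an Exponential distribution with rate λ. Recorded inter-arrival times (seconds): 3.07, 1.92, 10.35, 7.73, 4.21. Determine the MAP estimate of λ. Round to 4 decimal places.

The Exponential(rate=λ) likelihood is ∝ λ^n e^(−λΣtᵢ). Here n = 5 and Σtᵢ = 3.07 + 1.92 + 10.35 + 7.73 + 4.21 = 27.28.
Posterior ∝ λe^(−1λ) · λ^5e^(−27.28λ) = λ^6e^(−28.28λ), i.e. Gamma(7, 28.28).
Mode = (a−1)/b = 6/28.28 ≈ 0.2122.

λ̂_MAP = 0.2122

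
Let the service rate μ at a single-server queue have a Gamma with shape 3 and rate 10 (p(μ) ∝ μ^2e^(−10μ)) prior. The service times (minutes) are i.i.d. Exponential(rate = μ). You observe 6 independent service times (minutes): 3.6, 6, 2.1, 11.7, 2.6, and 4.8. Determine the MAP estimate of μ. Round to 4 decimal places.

The Exponential(rate=μ) likelihood is ∝ μ^n e^(−μΣtᵢ). Here n = 6 and Σtᵢ = 3.6 + 6 + 2.1 + 11.7 + 2.6 + 4.8 = 30.8.
Posterior ∝ μ^2e^(−10μ) · μ^6e^(−30.8μ) = μ^8e^(−40.8μ), i.e. Gamma(9, 40.8).
Mode = (a−1)/b = 8/40.8 ≈ 0.1961.

μ̂_MAP = 0.1961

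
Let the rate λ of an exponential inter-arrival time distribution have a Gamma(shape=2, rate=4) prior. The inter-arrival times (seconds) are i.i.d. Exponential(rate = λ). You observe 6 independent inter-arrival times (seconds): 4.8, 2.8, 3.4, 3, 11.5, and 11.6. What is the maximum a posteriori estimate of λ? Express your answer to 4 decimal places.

The Exponential(rate=λ) likelihood is ∝ λ^n e^(−λΣtᵢ). Here n = 6 and Σtᵢ = 4.8 + 2.8 + 3.4 + 3 + 11.5 + 11.6 = 37.1.
Posterior ∝ λe^(−4λ) · λ^6e^(−37.1λ) = λ^7e^(−41.1λ), i.e. Gamma(8, 41.1).
Mode = (a−1)/b = 7/41.1 ≈ 0.1703.

λ̂_MAP = 0.1703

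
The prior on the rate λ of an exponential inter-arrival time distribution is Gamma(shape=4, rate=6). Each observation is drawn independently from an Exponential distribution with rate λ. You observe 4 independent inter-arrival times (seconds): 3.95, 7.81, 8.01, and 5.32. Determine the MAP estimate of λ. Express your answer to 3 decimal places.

λ̂_MAP = 0.225

The Exponential(rate=λ) likelihood is ∝ λ^n e^(−λΣtᵢ). Here n = 4 and Σtᵢ = 3.95 + 7.81 + 8.01 + 5.32 = 25.09.
Posterior ∝ λ^3e^(−6λ) · λ^4e^(−25.09λ) = λ^7e^(−31.09λ), i.e. Gamma(8, 31.09).
Mode = (a−1)/b = 7/31.09 ≈ 0.225.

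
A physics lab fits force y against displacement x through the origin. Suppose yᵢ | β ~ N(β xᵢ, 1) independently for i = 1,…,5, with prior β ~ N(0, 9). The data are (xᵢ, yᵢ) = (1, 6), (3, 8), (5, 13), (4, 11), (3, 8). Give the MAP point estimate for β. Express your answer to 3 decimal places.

log p(β | y) = −Σ(yᵢ − βxᵢ)²/(2·1) − β²/(2·9) + const.
Setting the derivative to zero: Σxᵢ(yᵢ − βxᵢ)/1 − β/9 = 0, so β = Σxᵢyᵢ / (Σxᵢ² + σ²/τ²).
Σxᵢyᵢ = 1·6 + 3·8 + 5·13 + 4·11 + 3·8 = 163; Σxᵢ² = 60; σ²/τ² = 1/9.
β̂_MAP = 163 / (60 + 1/9) = 163/(541/9) = 1467/541 ≈ 2.712.

β̂_MAP = 2.712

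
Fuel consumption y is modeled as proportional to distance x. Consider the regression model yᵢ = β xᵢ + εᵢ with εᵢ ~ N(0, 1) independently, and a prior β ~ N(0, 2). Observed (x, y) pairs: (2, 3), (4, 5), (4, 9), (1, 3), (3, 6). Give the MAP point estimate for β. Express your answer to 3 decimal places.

log p(β | y) = −Σ(yᵢ − βxᵢ)²/(2·1) − β²/(2·2) + const.
Setting the derivative to zero: Σxᵢ(yᵢ − βxᵢ)/1 − β/2 = 0, so β = Σxᵢyᵢ / (Σxᵢ² + σ²/τ²).
Σxᵢyᵢ = 2·3 + 4·5 + 4·9 + 1·3 + 3·6 = 83; Σxᵢ² = 46; σ²/τ² = 0.5.
β̂_MAP = 83 / (46 + 0.5) = 83/46.5 ≈ 1.785.

β̂_MAP = 1.785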